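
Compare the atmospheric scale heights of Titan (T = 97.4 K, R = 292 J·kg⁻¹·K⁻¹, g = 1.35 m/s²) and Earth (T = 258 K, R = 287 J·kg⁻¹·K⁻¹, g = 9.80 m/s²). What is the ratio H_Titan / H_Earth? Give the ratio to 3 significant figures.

H = RT/g for each body.
H_Titan = 292 × 97.4 / 1.35 = 21067 m.
H_Earth = 287 × 258 / 9.80 = 7555.7 m.
H_Titan/H_Earth = 21067/7555.7 = 2.7882.

H_Titan/H_Earth ≈ 2.79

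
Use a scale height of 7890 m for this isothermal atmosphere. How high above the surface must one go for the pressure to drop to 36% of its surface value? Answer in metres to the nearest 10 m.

z ≈ 8060 m

Set P/P₀ = exp(−z/H) = 0.36, so z = −H ln(0.36).
−ln(0.36) = 1.0217; z = 7890.0 × 1.0217 = 8061.2 m.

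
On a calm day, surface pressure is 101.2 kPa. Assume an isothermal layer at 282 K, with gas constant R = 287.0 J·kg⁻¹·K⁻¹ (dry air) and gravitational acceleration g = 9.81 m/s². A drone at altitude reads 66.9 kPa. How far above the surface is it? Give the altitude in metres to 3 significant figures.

z ≈ 3410 m

Scale height: H = RT/g = 287.0 × 282 / 9.81 = 8250.2 m.
Invert the barometric formula: z = H ln(P₀/P).
P₀/P = 101.2/66.9 = 1.5127; ln(1.5127) = 0.41390.
z = 8250.2 × 0.41390 = 3414.8 m.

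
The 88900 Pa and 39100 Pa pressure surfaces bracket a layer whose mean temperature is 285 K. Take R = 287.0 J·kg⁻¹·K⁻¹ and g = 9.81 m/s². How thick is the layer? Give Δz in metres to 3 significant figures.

Δz ≈ 6850 m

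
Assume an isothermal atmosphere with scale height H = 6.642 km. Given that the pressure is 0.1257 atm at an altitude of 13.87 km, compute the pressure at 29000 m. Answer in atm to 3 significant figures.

Between two levels, P₂ = P₁ exp(−Δz/H) with Δz = z₂ − z₁.
Δz = 29000 − 13870 = 15130 m; Δz/H = 15130/6642.0 = 2.2779.
P₂ = 0.1257 × exp(−2.2779) = 0.1257 × 0.10250 = 0.012884 atm.

P ≈ 0.0129 atm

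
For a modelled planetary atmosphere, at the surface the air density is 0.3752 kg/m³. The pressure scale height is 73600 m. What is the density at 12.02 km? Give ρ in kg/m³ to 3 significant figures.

In an isothermal atmosphere, density decays like pressure: ρ = ρ₀ exp(−z/H).
z/H = 12020/73600 = 0.16332; exp(−0.16332) = 0.84932.
ρ = 0.3752 × 0.84932 = 0.31866 kg/m³.

ρ ≈ 0.319 kg/m³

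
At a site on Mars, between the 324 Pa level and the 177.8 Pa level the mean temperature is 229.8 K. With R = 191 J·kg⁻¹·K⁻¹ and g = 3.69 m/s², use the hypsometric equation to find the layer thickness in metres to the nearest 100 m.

Hypsometric equation: Δz = (R T̄/g) ln(P₁/P₂).
R T̄/g = 191 × 229.8 / 3.69 = 11895 m.
ln(324/177.8) = ln(1.8223) = 0.60010.
Δz = 11895 × 0.60010 = 7138.2 m.

Δz ≈ 7100 m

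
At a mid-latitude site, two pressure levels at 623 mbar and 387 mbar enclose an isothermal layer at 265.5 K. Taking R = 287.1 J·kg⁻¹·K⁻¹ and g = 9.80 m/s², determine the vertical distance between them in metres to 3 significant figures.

Hypsometric equation: Δz = (R T̄/g) ln(P₁/P₂).
R T̄/g = 287.1 × 265.5 / 9.80 = 7778.1 m.
ln(623/387) = ln(1.6098) = 0.47611.
Δz = 7778.1 × 0.47611 = 3703.2 m.

Δz ≈ 3700 m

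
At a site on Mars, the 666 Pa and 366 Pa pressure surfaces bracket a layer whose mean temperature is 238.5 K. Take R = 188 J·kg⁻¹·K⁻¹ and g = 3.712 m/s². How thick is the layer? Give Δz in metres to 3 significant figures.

Δz ≈ 7230 m

Hypsometric equation: Δz = (R T̄/g) ln(P₁/P₂).
R T̄/g = 188 × 238.5 / 3.712 = 12079 m.
ln(666/366) = ln(1.8197) = 0.59867.
Δz = 12079 × 0.59867 = 7231.3 m.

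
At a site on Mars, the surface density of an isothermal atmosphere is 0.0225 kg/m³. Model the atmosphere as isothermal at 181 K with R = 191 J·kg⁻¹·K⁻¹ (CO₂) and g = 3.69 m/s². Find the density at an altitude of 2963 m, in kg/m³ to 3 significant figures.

Scale height: H = RT/g = 191 × 181 / 3.69 = 9368.8 m.
In an isothermal atmosphere, density decays like pressure: ρ = ρ₀ exp(−z/H).
z/H = 2963.0/9368.8 = 0.31626; exp(−0.31626) = 0.72887.
ρ = 0.0225 × 0.72887 = 0.016400 kg/m³.

ρ ≈ 0.0164 kg/m³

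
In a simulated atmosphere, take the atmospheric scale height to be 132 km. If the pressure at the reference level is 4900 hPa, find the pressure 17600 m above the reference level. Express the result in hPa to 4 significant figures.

Barometric formula: P = P₀ exp(−z/H).
z/H = 17600/132000 = 0.13333; exp(−0.13333) = 0.87518.
P = 4900 × 0.87518 = 4288.4 hPa.

P ≈ 4288 hPa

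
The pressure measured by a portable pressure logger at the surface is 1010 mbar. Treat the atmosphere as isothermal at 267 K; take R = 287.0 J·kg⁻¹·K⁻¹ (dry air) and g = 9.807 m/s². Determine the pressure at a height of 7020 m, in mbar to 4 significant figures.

P ≈ 411.3 mbar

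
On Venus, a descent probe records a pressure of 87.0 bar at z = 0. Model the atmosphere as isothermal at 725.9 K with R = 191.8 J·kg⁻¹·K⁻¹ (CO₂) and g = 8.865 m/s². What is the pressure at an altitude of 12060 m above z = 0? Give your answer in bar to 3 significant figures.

Scale height: H = RT/g = 191.8 × 725.9 / 8.865 = 15705 m.
Barometric formula: P = P₀ exp(−z/H).
z/H = 12060/15705 = 0.76791; exp(−0.76791) = 0.46398.
P = 87.0 × 0.46398 = 40.366 bar.

P ≈ 40.4 bar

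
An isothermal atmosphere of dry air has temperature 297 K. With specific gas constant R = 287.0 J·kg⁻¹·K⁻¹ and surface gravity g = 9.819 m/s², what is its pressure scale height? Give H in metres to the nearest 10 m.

H ≈ 8680 m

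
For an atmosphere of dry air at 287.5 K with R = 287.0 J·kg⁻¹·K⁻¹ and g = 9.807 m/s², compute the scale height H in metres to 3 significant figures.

H ≈ 8410 m

The scale height of an isothermal atmosphere is H = RT/g.
H = 287.0 × 287.5 / 9.807 = 82512/9.807 = 8413.6 m.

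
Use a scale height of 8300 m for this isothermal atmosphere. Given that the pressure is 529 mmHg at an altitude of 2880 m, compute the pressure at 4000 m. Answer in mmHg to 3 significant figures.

P ≈ 462 mmHg

Between two levels, P₂ = P₁ exp(−Δz/H) with Δz = z₂ − z₁.
Δz = 4000.0 − 2880.0 = 1120.0 m; Δz/H = 1120.0/8300.0 = 0.13494.
P₂ = 529 × exp(−0.13494) = 529 × 0.87377 = 462.22 mmHg.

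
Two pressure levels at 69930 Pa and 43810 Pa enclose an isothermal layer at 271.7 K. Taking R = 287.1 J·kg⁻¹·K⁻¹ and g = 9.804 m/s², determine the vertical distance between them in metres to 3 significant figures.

Hypsometric equation: Δz = (R T̄/g) ln(P₁/P₂).
R T̄/g = 287.1 × 271.7 / 9.804 = 7956.5 m.
ln(69930/43810) = ln(1.5962) = 0.46763.
Δz = 7956.5 × 0.46763 = 3720.7 m.

Δz ≈ 3720 m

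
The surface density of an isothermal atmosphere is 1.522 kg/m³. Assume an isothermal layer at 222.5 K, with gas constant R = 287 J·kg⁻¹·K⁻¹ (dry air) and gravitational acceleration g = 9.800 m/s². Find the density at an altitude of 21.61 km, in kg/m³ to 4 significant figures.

Scale height: H = RT/g = 287 × 222.5 / 9.800 = 6516.1 m.
In an isothermal atmosphere, density decays like pressure: ρ = ρ₀ exp(−z/H).
z/H = 21610/6516.1 = 3.3164; exp(−3.3164) = 0.036283.
ρ = 1.522 × 0.036283 = 0.055223 kg/m³.

ρ ≈ 0.05522 kg/m³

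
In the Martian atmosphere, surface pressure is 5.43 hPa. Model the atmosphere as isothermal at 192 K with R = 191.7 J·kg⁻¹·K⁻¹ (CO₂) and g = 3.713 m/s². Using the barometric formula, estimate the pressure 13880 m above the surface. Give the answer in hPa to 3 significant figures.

P ≈ 1.34 hPa

Scale height: H = RT/g = 191.7 × 192 / 3.713 = 9912.8 m.
Barometric formula: P = P₀ exp(−z/H).
z/H = 13880/9912.8 = 1.4002; exp(−1.4002) = 0.24655.
P = 5.43 × 0.24655 = 1.3388 hPa.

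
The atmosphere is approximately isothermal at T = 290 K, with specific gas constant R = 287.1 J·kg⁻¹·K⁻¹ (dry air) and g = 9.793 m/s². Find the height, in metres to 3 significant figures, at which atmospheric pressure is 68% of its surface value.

z ≈ 3280 m

Scale height: H = RT/g = 287.1 × 290 / 9.793 = 8501.9 m.
Set P/P₀ = exp(−z/H) = 0.68, so z = −H ln(0.68).
−ln(0.68) = 0.38566; z = 8501.9 × 0.38566 = 3278.8 m.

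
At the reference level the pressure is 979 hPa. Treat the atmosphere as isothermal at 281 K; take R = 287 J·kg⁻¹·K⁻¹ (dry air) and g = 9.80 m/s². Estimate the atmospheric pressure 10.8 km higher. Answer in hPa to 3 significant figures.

Scale height: H = RT/g = 287 × 281 / 9.80 = 8229.3 m.
Barometric formula: P = P₀ exp(−z/H).
z/H = 10800/8229.3 = 1.3124; exp(−1.3124) = 0.26917.
P = 979 × 0.26917 = 263.52 hPa.

P ≈ 264 hPa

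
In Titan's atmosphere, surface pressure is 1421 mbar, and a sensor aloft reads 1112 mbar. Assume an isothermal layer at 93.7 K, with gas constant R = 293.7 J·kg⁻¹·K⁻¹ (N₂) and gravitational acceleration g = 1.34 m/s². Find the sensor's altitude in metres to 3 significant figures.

Scale height: H = RT/g = 293.7 × 93.7 / 1.34 = 20537 m.
Invert the barometric formula: z = H ln(P₀/P).
P₀/P = 1421/1112 = 1.2779; ln(1.2779) = 0.24522.
z = 20537 × 0.24522 = 5036.1 m.

z ≈ 5040 m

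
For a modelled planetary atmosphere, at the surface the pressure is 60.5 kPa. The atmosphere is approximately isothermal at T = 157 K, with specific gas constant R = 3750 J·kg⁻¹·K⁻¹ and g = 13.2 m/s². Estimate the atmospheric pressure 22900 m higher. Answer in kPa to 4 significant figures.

P ≈ 36.21 kPa

Scale height: H = RT/g = 3750 × 157 / 13.2 = 44602 m.
Barometric formula: P = P₀ exp(−z/H).
z/H = 22900/44602 = 0.51343; exp(−0.51343) = 0.59844.
P = 60.5 × 0.59844 = 36.206 kPa.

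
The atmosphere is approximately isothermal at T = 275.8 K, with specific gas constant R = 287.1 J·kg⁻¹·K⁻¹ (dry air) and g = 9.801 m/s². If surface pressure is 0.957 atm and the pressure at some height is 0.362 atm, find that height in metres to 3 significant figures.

z ≈ 7850 m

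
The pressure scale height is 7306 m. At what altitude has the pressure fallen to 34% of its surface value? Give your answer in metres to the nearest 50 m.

z ≈ 7900 m

Set P/P₀ = exp(−z/H) = 0.34, so z = −H ln(0.34).
−ln(0.34) = 1.0788; z = 7306.0 × 1.0788 = 7881.7 m.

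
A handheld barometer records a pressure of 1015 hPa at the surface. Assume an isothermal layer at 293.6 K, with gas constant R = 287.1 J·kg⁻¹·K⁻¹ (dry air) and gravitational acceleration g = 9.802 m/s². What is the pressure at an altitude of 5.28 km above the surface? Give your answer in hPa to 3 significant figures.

P ≈ 549 hPa

Scale height: H = RT/g = 287.1 × 293.6 / 9.802 = 8599.5 m.
Barometric formula: P = P₀ exp(−z/H).
z/H = 5280.0/8599.5 = 0.61399; exp(−0.61399) = 0.54119.
P = 1015 × 0.54119 = 549.31 hPa.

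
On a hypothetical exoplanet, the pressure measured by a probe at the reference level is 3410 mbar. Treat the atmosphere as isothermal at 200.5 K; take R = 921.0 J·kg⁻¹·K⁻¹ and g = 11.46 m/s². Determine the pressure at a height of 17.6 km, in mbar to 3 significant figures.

P ≈ 1140 mbar

Scale height: H = RT/g = 921.0 × 200.5 / 11.46 = 16113 m.
Barometric formula: P = P₀ exp(−z/H).
z/H = 17600/16113 = 1.0923; exp(−1.0923) = 0.33544.
P = 3410 × 0.33544 = 1143.9 mbar.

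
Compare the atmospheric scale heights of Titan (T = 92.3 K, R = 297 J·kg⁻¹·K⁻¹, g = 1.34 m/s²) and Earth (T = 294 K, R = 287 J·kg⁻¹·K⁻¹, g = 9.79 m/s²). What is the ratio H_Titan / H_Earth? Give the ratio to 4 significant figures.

H = RT/g for each body.
H_Titan = 297 × 92.3 / 1.34 = 20458 m.
H_Earth = 287 × 294 / 9.79 = 8618.8 m.
H_Titan/H_Earth = 20458/8618.8 = 2.3736.

H_Titan/H_Earth ≈ 2.374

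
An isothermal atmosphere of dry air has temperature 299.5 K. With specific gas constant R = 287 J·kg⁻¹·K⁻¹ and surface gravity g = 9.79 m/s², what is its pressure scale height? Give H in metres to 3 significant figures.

H ≈ 8780 m

The scale height of an isothermal atmosphere is H = RT/g.
H = 287 × 299.5 / 9.79 = 85956/9.79 = 8780.0 m.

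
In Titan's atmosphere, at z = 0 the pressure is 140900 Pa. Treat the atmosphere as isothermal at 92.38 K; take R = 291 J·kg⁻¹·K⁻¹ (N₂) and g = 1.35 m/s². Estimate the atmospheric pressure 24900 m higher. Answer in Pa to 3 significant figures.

Scale height: H = RT/g = 291 × 92.38 / 1.35 = 19913 m.
Barometric formula: P = P₀ exp(−z/H).
z/H = 24900/19913 = 1.2504; exp(−1.2504) = 0.28639.
P = 140900 × 0.28639 = 40352 Pa.

P ≈ 40400 Pa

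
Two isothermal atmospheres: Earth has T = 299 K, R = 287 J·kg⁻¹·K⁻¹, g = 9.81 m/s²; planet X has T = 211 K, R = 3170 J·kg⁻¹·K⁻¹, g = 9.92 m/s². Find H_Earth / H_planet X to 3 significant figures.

H_Earth/H_planet X ≈ 0.130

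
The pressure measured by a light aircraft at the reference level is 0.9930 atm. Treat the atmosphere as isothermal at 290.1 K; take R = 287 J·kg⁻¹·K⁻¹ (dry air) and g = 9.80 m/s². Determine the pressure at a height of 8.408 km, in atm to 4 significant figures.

P ≈ 0.3691 atm

Scale height: H = RT/g = 287 × 290.1 / 9.80 = 8495.8 m.
Barometric formula: P = P₀ exp(−z/H).
z/H = 8408.0/8495.8 = 0.98967; exp(−0.98967) = 0.37170.
P = 0.9930 × 0.37170 = 0.36910 atm.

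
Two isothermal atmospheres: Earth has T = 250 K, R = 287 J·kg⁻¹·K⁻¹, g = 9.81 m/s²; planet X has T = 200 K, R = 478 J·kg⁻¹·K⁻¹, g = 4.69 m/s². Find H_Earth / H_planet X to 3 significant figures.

H = RT/g for each body.
H_Earth = 287 × 250 / 9.81 = 7314.0 m.
H_planet X = 478 × 200 / 4.69 = 20384 m.
H_Earth/H_planet X = 7314.0/20384 = 0.35881.

H_Earth/H_planet X ≈ 0.359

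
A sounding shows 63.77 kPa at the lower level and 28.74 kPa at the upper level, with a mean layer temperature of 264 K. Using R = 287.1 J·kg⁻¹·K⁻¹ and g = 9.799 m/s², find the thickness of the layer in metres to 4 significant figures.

Δz ≈ 6165 m

Hypsometric equation: Δz = (R T̄/g) ln(P₁/P₂).
R T̄/g = 287.1 × 264 / 9.799 = 7734.9 m.
ln(63.77/28.74) = ln(2.2189) = 0.79701.
Δz = 7734.9 × 0.79701 = 6164.8 m.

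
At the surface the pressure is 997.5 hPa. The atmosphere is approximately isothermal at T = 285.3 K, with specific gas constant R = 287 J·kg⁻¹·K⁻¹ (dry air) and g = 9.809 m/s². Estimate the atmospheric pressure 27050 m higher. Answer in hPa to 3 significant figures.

P ≈ 39.0 hPa

Scale height: H = RT/g = 287 × 285.3 / 9.809 = 8347.5 m.
Barometric formula: P = P₀ exp(−z/H).
z/H = 27050/8347.5 = 3.2405; exp(−3.2405) = 0.039144.
P = 997.5 × 0.039144 = 39.046 hPa.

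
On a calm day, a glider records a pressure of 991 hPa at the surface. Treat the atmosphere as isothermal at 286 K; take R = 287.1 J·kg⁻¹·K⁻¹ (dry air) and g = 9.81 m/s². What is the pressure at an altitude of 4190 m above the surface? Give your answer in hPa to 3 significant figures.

P ≈ 601 hPa

Scale height: H = RT/g = 287.1 × 286 / 9.81 = 8370.1 m.
Barometric formula: P = P₀ exp(−z/H).
z/H = 4190.0/8370.1 = 0.50059; exp(−0.50059) = 0.60617.
P = 991 × 0.60617 = 600.71 hPa.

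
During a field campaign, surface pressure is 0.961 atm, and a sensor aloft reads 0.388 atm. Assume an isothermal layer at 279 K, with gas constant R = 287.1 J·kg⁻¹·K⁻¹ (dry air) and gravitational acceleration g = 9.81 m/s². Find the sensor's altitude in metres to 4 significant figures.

Scale height: H = RT/g = 287.1 × 279 / 9.81 = 8165.2 m.
Invert the barometric formula: z = H ln(P₀/P).
P₀/P = 0.961/0.388 = 2.4768; ln(2.4768) = 0.90697.
z = 8165.2 × 0.90697 = 7405.6 m.

z ≈ 7406 m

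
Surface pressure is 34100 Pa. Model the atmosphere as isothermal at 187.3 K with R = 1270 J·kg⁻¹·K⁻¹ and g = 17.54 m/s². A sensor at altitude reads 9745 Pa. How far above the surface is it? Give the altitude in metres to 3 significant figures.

Scale height: H = RT/g = 1270 × 187.3 / 17.54 = 13562 m.
Invert the barometric formula: z = H ln(P₀/P).
P₀/P = 34100/9745 = 3.4992; ln(3.4992) = 1.2525.
z = 13562 × 1.2525 = 16986 m.

z ≈ 17000 m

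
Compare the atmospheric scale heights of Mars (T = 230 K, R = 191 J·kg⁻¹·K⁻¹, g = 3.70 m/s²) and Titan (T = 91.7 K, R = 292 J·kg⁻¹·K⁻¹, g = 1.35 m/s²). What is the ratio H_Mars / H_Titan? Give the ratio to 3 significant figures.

H_Mars/H_Titan ≈ 0.599

H = RT/g for each body.
H_Mars = 191 × 230 / 3.70 = 11873 m.
H_Titan = 292 × 91.7 / 1.35 = 19834 m.
H_Mars/H_Titan = 11873/19834 = 0.59862.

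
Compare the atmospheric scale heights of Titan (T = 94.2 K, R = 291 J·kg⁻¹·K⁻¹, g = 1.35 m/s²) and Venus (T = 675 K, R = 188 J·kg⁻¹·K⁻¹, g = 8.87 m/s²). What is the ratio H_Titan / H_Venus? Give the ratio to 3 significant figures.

H = RT/g for each body.
H_Titan = 291 × 94.2 / 1.35 = 20305 m.
H_Venus = 188 × 675 / 8.87 = 14307 m.
H_Titan/H_Venus = 20305/14307 = 1.4192.

H_Titan/H_Venus ≈ 1.42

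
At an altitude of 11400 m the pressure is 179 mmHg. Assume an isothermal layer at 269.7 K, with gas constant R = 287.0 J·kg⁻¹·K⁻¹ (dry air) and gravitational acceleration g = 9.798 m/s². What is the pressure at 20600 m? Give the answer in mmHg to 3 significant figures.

Scale height: H = RT/g = 287.0 × 269.7 / 9.798 = 7900.0 m.
Between two levels, P₂ = P₁ exp(−Δz/H) with Δz = z₂ − z₁.
Δz = 20600 − 11400 = 9200.0 m; Δz/H = 9200.0/7900.0 = 1.1646.
P₂ = 179 × exp(−1.1646) = 179 × 0.31205 = 55.857 mmHg.

P ≈ 55.9 mmHg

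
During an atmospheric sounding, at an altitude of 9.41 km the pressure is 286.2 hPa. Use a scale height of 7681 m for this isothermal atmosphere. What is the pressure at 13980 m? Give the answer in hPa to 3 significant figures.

P ≈ 158 hPa

Between two levels, P₂ = P₁ exp(−Δz/H) with Δz = z₂ − z₁.
Δz = 13980 − 9410.0 = 4570.0 m; Δz/H = 4570.0/7681.0 = 0.59497.
P₂ = 286.2 × exp(−0.59497) = 286.2 × 0.55158 = 157.86 hPa.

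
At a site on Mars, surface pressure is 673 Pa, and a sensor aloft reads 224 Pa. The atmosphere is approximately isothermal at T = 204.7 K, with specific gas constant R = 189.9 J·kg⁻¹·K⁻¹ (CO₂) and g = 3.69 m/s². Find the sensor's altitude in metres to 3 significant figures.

Scale height: H = RT/g = 189.9 × 204.7 / 3.69 = 10535 m.
Invert the barometric formula: z = H ln(P₀/P).
P₀/P = 673/224 = 3.0045; ln(3.0045) = 1.1001.
z = 10535 × 1.1001 = 11590 m.

z ≈ 11600 m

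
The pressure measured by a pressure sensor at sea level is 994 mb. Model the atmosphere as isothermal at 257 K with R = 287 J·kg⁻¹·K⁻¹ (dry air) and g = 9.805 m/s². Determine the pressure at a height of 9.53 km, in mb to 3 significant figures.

P ≈ 280 mb

Scale height: H = RT/g = 287 × 257 / 9.805 = 7522.6 m.
Barometric formula: P = P₀ exp(−z/H).
z/H = 9530.0/7522.6 = 1.2668; exp(−1.2668) = 0.28173.
P = 994 × 0.28173 = 280.04 mb.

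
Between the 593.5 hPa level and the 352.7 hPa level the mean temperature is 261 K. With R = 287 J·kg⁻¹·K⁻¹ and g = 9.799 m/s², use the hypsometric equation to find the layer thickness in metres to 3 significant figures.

Δz ≈ 3980 m

Hypsometric equation: Δz = (R T̄/g) ln(P₁/P₂).
R T̄/g = 287 × 261 / 9.799 = 7644.4 m.
ln(593.5/352.7) = ln(1.6827) = 0.52040.
Δz = 7644.4 × 0.52040 = 3978.1 m.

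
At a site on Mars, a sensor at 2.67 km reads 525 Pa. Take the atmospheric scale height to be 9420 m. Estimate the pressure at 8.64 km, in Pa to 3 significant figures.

Between two levels, P₂ = P₁ exp(−Δz/H) with Δz = z₂ − z₁.
Δz = 8640.0 − 2670.0 = 5970.0 m; Δz/H = 5970.0/9420.0 = 0.63376.
P₂ = 525 × exp(−0.63376) = 525 × 0.53059 = 278.56 Pa.

P ≈ 279 Pa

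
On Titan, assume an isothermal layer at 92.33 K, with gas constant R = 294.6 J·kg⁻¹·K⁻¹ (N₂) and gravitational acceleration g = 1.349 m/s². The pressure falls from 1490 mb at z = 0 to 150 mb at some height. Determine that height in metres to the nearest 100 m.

z ≈ 46300 m

Scale height: H = RT/g = 294.6 × 92.33 / 1.349 = 20163 m.
Invert the barometric formula: z = H ln(P₀/P).
P₀/P = 1490/150 = 9.9333; ln(9.9333) = 2.2959.
z = 20163 × 2.2959 = 46292 m.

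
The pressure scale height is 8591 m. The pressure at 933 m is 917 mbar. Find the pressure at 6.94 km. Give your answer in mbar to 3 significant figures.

Between two levels, P₂ = P₁ exp(−Δz/H) with Δz = z₂ − z₁.
Δz = 6940.0 − 933.00 = 6007.0 m; Δz/H = 6007.0/8591.0 = 0.69922.
P₂ = 917 × exp(−0.69922) = 917 × 0.49697 = 455.72 mbar.

P ≈ 456 mbar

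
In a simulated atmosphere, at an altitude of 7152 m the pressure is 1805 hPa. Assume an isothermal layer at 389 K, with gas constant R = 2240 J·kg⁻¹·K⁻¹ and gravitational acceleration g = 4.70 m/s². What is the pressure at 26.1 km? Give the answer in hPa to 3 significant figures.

P ≈ 1630 hPa

Scale height: H = RT/g = 2240 × 389 / 4.70 = 185400 m.
Between two levels, P₂ = P₁ exp(−Δz/H) with Δz = z₂ − z₁.
Δz = 26100 − 7152.0 = 18948 m; Δz/H = 18948/185400 = 0.10220.
P₂ = 1805 × exp(−0.10220) = 1805 × 0.90285 = 1629.6 hPa.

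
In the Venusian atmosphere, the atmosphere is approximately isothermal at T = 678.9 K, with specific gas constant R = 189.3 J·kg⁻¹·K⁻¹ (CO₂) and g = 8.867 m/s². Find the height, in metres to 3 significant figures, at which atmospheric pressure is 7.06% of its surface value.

Scale height: H = RT/g = 189.3 × 678.9 / 8.867 = 14494 m.
Set P/P₀ = exp(−z/H) = 0.0706, so z = −H ln(0.0706).
−ln(0.0706) = 2.6507; z = 14494 × 2.6507 = 38419 m.

z ≈ 38400 m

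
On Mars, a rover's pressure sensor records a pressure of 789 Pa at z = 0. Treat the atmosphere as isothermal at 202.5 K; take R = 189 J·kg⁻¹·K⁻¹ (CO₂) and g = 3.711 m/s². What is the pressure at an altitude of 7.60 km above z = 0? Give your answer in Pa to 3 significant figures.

Scale height: H = RT/g = 189 × 202.5 / 3.711 = 10313 m.
Barometric formula: P = P₀ exp(−z/H).
z/H = 7600.0/10313 = 0.73693; exp(−0.73693) = 0.47858.
P = 789 × 0.47858 = 377.60 Pa.

P ≈ 378 Pa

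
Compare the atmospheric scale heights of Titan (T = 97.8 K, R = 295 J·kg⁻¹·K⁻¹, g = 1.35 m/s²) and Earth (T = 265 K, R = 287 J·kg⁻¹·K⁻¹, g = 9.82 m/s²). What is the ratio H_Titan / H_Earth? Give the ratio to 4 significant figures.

H = RT/g for each body.
H_Titan = 295 × 97.8 / 1.35 = 21371 m.
H_Earth = 287 × 265 / 9.82 = 7744.9 m.
H_Titan/H_Earth = 21371/7744.9 = 2.7594.

H_Titan/H_Earth ≈ 2.759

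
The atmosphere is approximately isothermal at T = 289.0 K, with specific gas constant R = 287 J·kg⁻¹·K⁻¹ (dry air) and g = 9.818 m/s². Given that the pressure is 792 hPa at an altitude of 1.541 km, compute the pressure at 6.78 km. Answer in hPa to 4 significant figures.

P ≈ 426.0 hPa

Scale height: H = RT/g = 287 × 289.0 / 9.818 = 8448.1 m.
Between two levels, P₂ = P₁ exp(−Δz/H) with Δz = z₂ − z₁.
Δz = 6780.0 − 1541.0 = 5239.0 m; Δz/H = 5239.0/8448.1 = 0.62014.
P₂ = 792 × exp(−0.62014) = 792 × 0.53787 = 425.99 hPa.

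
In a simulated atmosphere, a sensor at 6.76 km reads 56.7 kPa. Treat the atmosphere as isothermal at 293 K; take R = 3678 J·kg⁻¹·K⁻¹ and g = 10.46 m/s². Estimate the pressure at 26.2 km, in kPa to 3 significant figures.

P ≈ 47.0 kPa

Scale height: H = RT/g = 3678 × 293 / 10.46 = 103030 m.
Between two levels, P₂ = P₁ exp(−Δz/H) with Δz = z₂ − z₁.
Δz = 26200 − 6760.0 = 19440 m; Δz/H = 19440/103030 = 0.18868.
P₂ = 56.7 × exp(−0.18868) = 56.7 × 0.82805 = 46.950 kPa.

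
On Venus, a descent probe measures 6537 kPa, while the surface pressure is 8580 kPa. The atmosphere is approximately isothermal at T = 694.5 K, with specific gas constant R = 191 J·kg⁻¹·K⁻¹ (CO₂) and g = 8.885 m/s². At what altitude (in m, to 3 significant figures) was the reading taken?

Scale height: H = RT/g = 191 × 694.5 / 8.885 = 14930 m.
Invert the barometric formula: z = H ln(P₀/P).
P₀/P = 8580/6537 = 1.3125; ln(1.3125) = 0.27193.
z = 14930 × 0.27193 = 4059.9 m.

z ≈ 4060 m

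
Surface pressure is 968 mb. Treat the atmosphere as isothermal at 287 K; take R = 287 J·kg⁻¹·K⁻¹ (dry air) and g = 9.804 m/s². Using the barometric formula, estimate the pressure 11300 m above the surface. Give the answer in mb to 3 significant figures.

Scale height: H = RT/g = 287 × 287 / 9.804 = 8401.6 m.
Barometric formula: P = P₀ exp(−z/H).
z/H = 11300/8401.6 = 1.3450; exp(−1.3450) = 0.26054.
P = 968 × 0.26054 = 252.20 mb.

P ≈ 252 mb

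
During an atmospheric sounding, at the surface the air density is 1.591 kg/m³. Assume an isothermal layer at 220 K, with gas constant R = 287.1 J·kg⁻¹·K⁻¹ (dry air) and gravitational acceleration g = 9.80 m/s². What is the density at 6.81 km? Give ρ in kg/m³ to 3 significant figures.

ρ ≈ 0.553 kg/m³

Scale height: H = RT/g = 287.1 × 220 / 9.80 = 6445.1 m.
In an isothermal atmosphere, density decays like pressure: ρ = ρ₀ exp(−z/H).
z/H = 6810.0/6445.1 = 1.0566; exp(−1.0566) = 0.34764.
ρ = 1.591 × 0.34764 = 0.55310 kg/m³.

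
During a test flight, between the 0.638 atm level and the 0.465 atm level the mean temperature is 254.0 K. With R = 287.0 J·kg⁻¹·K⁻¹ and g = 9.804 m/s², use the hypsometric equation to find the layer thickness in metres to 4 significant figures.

Hypsometric equation: Δz = (R T̄/g) ln(P₁/P₂).
R T̄/g = 287.0 × 254.0 / 9.804 = 7435.5 m.
ln(0.638/0.465) = ln(1.3720) = 0.31627.
Δz = 7435.5 × 0.31627 = 2351.6 m.

Δz ≈ 2352 m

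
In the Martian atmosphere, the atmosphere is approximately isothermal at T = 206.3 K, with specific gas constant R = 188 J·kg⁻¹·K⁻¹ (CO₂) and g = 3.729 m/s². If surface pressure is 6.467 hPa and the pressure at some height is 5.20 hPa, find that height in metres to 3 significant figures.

z ≈ 2270 m

Scale height: H = RT/g = 188 × 206.3 / 3.729 = 10401 m.
Invert the barometric formula: z = H ln(P₀/P).
P₀/P = 6.467/5.20 = 1.2437; ln(1.2437) = 0.21809.
z = 10401 × 0.21809 = 2268.4 m.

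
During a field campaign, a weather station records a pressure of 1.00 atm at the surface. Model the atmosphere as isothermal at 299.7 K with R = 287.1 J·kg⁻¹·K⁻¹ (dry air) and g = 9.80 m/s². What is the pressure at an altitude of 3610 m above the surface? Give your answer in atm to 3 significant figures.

P ≈ 0.663 atm

Scale height: H = RT/g = 287.1 × 299.7 / 9.80 = 8780.0 m.
Barometric formula: P = P₀ exp(−z/H).
z/H = 3610.0/8780.0 = 0.41116; exp(−0.41116) = 0.66288.
P = 1.00 × 0.66288 = 0.66288 atm.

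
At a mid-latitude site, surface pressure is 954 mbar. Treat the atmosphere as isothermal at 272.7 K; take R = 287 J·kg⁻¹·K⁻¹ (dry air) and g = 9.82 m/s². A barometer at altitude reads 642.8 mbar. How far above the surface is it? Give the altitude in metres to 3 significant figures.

Scale height: H = RT/g = 287 × 272.7 / 9.82 = 7969.9 m.
Invert the barometric formula: z = H ln(P₀/P).
P₀/P = 954/642.8 = 1.4841; ln(1.4841) = 0.39481.
z = 7969.9 × 0.39481 = 3146.6 m.

z ≈ 3150 m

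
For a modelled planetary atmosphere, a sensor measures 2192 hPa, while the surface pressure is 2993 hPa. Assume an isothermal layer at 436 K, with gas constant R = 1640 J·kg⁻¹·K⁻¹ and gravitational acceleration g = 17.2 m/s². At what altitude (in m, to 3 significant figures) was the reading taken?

z ≈ 12900 m

Scale height: H = RT/g = 1640 × 436 / 17.2 = 41572 m.
Invert the barometric formula: z = H ln(P₀/P).
P₀/P = 2993/2192 = 1.3654; ln(1.3654) = 0.31145.
z = 41572 × 0.31145 = 12948 m.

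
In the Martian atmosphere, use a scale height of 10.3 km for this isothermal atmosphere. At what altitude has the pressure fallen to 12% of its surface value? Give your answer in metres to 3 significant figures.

Set P/P₀ = exp(−z/H) = 0.12, so z = −H ln(0.12).
−ln(0.12) = 2.1203; z = 10300 × 2.1203 = 21839 m.

z ≈ 21800 m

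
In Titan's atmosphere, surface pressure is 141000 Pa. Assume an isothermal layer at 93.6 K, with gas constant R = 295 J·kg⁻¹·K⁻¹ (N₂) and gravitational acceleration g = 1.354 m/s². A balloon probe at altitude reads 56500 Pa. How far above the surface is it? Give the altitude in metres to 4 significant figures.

Scale height: H = RT/g = 295 × 93.6 / 1.354 = 20393 m.
Invert the barometric formula: z = H ln(P₀/P).
P₀/P = 141000/56500 = 2.4956; ln(2.4956) = 0.91453.
z = 20393 × 0.91453 = 18650 m.

z ≈ 18650 m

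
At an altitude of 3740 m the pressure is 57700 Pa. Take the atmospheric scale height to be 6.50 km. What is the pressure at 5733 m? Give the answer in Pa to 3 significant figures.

Between two levels, P₂ = P₁ exp(−Δz/H) with Δz = z₂ − z₁.
Δz = 5733.0 − 3740.0 = 1993.0 m; Δz/H = 1993.0/6500.0 = 0.30662.
P₂ = 57700 × exp(−0.30662) = 57700 × 0.73593 = 42463 Pa.

P ≈ 42500 Pa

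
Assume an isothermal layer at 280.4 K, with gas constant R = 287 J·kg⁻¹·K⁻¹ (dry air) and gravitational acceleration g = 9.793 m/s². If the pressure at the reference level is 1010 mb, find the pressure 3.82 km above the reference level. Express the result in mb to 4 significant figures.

P ≈ 634.5 mb

Scale height: H = RT/g = 287 × 280.4 / 9.793 = 8217.6 m.
Barometric formula: P = P₀ exp(−z/H).
z/H = 3820.0/8217.6 = 0.46486; exp(−0.46486) = 0.62822.
P = 1010 × 0.62822 = 634.50 mb.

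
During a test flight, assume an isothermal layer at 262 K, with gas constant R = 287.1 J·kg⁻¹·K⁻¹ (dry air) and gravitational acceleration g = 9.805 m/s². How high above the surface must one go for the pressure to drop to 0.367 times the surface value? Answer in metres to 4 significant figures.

Scale height: H = RT/g = 287.1 × 262 / 9.805 = 7671.6 m.
Set P/P₀ = exp(−z/H) = 0.367, so z = −H ln(0.367).
−ln(0.367) = 1.0024; z = 7671.6 × 1.0024 = 7690.0 m.

z ≈ 7690 m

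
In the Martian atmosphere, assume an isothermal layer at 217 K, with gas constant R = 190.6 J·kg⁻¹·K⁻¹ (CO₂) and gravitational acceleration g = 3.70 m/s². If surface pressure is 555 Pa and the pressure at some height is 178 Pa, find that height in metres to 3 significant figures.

Scale height: H = RT/g = 190.6 × 217 / 3.70 = 11178 m.
Invert the barometric formula: z = H ln(P₀/P).
P₀/P = 555/178 = 3.1180; ln(3.1180) = 1.1372.
z = 11178 × 1.1372 = 12712 m.

z ≈ 12700 m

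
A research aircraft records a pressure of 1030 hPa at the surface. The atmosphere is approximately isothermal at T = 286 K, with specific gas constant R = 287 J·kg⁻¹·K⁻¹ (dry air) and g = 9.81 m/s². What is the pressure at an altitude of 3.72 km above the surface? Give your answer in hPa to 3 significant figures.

P ≈ 660 hPa

Scale height: H = RT/g = 287 × 286 / 9.81 = 8367.2 m.
Barometric formula: P = P₀ exp(−z/H).
z/H = 3720.0/8367.2 = 0.44459; exp(−0.44459) = 0.64109.
P = 1030 × 0.64109 = 660.32 hPa.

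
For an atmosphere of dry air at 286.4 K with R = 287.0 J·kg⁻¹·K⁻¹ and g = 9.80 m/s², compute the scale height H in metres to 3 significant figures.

The scale height of an isothermal atmosphere is H = RT/g.
H = 287.0 × 286.4 / 9.80 = 82197/9.80 = 8387.4 m.

H ≈ 8390 m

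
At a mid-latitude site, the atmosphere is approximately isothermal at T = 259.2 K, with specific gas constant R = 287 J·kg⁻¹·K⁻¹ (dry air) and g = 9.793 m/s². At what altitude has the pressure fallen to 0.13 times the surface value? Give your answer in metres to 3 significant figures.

Scale height: H = RT/g = 287 × 259.2 / 9.793 = 7596.3 m.
Set P/P₀ = exp(−z/H) = 0.13, so z = −H ln(0.13).
−ln(0.13) = 2.0402; z = 7596.3 × 2.0402 = 15498 m.

z ≈ 15500 m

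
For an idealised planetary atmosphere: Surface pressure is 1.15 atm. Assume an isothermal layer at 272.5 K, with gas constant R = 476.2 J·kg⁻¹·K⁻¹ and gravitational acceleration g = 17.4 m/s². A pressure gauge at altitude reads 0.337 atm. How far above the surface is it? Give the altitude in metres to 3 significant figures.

Scale height: H = RT/g = 476.2 × 272.5 / 17.4 = 7457.7 m.
Invert the barometric formula: z = H ln(P₀/P).
P₀/P = 1.15/0.337 = 3.4125; ln(3.4125) = 1.2274.
z = 7457.7 × 1.2274 = 9153.6 m.

z ≈ 9150 m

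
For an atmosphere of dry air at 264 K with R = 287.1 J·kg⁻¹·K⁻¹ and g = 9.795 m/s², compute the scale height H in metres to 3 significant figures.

The scale height of an isothermal atmosphere is H = RT/g.
H = 287.1 × 264 / 9.795 = 75794/9.795 = 7738.0 m.

H ≈ 7740 m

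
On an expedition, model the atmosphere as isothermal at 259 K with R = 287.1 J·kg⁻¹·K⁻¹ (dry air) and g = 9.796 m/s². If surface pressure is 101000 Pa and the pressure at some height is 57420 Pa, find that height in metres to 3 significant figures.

Scale height: H = RT/g = 287.1 × 259 / 9.796 = 7590.7 m.
Invert the barometric formula: z = H ln(P₀/P).
P₀/P = 101000/57420 = 1.7590; ln(1.7590) = 0.56475.
z = 7590.7 × 0.56475 = 4286.8 m.

z ≈ 4290 m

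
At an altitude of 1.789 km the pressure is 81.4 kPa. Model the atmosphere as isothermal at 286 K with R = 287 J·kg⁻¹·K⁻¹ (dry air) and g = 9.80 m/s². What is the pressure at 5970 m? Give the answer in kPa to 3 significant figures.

Scale height: H = RT/g = 287 × 286 / 9.80 = 8375.7 m.
Between two levels, P₂ = P₁ exp(−Δz/H) with Δz = z₂ − z₁.
Δz = 5970.0 − 1789.0 = 4181.0 m; Δz/H = 4181.0/8375.7 = 0.49918.
P₂ = 81.4 × exp(−0.49918) = 81.4 × 0.60703 = 49.412 kPa.

P ≈ 49.4 kPa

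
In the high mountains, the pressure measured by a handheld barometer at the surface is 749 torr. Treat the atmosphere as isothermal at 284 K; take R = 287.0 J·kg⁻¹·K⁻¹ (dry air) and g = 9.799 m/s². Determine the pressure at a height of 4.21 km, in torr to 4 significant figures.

Scale height: H = RT/g = 287.0 × 284 / 9.799 = 8318.0 m.
Barometric formula: P = P₀ exp(−z/H).
z/H = 4210.0/8318.0 = 0.50613; exp(−0.50613) = 0.60282.
P = 749 × 0.60282 = 451.51 torr.

P ≈ 451.5 torr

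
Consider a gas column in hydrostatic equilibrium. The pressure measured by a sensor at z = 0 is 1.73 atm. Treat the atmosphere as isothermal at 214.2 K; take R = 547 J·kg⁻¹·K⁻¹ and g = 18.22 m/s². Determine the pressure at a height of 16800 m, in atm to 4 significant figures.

Scale height: H = RT/g = 547 × 214.2 / 18.22 = 6430.7 m.
Barometric formula: P = P₀ exp(−z/H).
z/H = 16800/6430.7 = 2.6125; exp(−2.6125) = 0.073351.
P = 1.73 × 0.073351 = 0.12690 atm.

P ≈ 0.1269 atm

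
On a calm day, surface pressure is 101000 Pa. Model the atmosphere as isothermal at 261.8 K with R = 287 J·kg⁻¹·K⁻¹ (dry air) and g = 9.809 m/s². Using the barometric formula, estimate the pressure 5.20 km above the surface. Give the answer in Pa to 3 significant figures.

Scale height: H = RT/g = 287 × 261.8 / 9.809 = 7660.0 m.
Barometric formula: P = P₀ exp(−z/H).
z/H = 5200.0/7660.0 = 0.67885; exp(−0.67885) = 0.50720.
P = 101000 × 0.50720 = 51227 Pa.

P ≈ 51200 Pa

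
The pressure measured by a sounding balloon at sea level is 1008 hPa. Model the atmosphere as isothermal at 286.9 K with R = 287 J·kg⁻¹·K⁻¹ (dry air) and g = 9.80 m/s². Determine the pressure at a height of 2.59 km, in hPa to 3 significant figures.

Scale height: H = RT/g = 287 × 286.9 / 9.80 = 8402.1 m.
Barometric formula: P = P₀ exp(−z/H).
z/H = 2590.0/8402.1 = 0.30826; exp(−0.30826) = 0.73472.
P = 1008 × 0.73472 = 740.60 hPa.

P ≈ 741 hPa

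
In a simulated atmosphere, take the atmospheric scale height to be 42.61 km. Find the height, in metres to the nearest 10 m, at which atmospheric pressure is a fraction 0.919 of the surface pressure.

Set P/P₀ = exp(−z/H) = 0.919, so z = −H ln(0.919).
−ln(0.919) = 0.084469; z = 42610 × 0.084469 = 3599.2 m.

z ≈ 3600 m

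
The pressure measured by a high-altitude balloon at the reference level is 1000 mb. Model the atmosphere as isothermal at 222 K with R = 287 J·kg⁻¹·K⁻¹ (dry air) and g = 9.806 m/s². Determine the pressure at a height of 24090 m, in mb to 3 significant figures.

P ≈ 24.5 mb

Scale height: H = RT/g = 287 × 222 / 9.806 = 6497.5 m.
Barometric formula: P = P₀ exp(−z/H).
z/H = 24090/6497.5 = 3.7076; exp(−3.7076) = 0.024536.
P = 1000 × 0.024536 = 24.536 mb.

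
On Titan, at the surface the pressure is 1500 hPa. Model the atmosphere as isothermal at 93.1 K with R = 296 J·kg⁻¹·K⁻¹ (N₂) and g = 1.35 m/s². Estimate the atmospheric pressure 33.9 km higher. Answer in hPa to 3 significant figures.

P ≈ 285 hPa

Scale height: H = RT/g = 296 × 93.1 / 1.35 = 20413 m.
Barometric formula: P = P₀ exp(−z/H).
z/H = 33900/20413 = 1.6607; exp(−1.6607) = 0.19001.
P = 1500 × 0.19001 = 285.02 hPa.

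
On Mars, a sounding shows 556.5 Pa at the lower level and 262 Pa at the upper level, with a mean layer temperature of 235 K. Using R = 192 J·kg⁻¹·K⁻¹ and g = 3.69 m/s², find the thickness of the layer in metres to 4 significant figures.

Hypsometric equation: Δz = (R T̄/g) ln(P₁/P₂).
R T̄/g = 192 × 235 / 3.69 = 12228 m.
ln(556.5/262) = ln(2.1240) = 0.75330.
Δz = 12228 × 0.75330 = 9211.4 m.

Δz ≈ 9211 m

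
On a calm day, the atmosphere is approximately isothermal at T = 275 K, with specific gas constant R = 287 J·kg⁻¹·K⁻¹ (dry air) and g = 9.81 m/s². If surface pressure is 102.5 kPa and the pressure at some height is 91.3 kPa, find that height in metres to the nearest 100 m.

Scale height: H = RT/g = 287 × 275 / 9.81 = 8045.4 m.
Invert the barometric formula: z = H ln(P₀/P).
P₀/P = 102.5/91.3 = 1.1227; ln(1.1227) = 0.11574.
z = 8045.4 × 0.11574 = 931.17 m.

z ≈ 900 m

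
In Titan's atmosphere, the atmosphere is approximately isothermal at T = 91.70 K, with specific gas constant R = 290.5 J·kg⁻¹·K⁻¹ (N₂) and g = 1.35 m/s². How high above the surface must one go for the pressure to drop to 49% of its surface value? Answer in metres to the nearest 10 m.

Scale height: H = RT/g = 290.5 × 91.70 / 1.35 = 19732 m.
Set P/P₀ = exp(−z/H) = 0.49, so z = −H ln(0.49).
−ln(0.49) = 0.71335; z = 19732 × 0.71335 = 14076 m.

z ≈ 14080 m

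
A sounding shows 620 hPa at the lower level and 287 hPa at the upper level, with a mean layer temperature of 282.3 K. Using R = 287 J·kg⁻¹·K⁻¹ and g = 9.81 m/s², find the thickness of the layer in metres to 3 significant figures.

Hypsometric equation: Δz = (R T̄/g) ln(P₁/P₂).
R T̄/g = 287 × 282.3 / 9.81 = 8258.9 m.
ln(620/287) = ln(2.1603) = 0.77025.
Δz = 8258.9 × 0.77025 = 6361.4 m.

Δz ≈ 6360 m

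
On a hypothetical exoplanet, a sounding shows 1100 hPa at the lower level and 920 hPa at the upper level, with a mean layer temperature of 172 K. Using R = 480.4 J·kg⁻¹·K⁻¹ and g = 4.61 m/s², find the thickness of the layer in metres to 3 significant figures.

Hypsometric equation: Δz = (R T̄/g) ln(P₁/P₂).
R T̄/g = 480.4 × 172 / 4.61 = 17924 m.
ln(1100/920) = ln(1.1957) = 0.17873.
Δz = 17924 × 0.17873 = 3203.6 m.

Δz ≈ 3200 m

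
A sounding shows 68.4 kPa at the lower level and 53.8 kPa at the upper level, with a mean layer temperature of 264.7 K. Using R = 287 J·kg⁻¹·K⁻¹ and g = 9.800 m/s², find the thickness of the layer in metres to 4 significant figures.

Hypsometric equation: Δz = (R T̄/g) ln(P₁/P₂).
R T̄/g = 287 × 264.7 / 9.800 = 7751.9 m.
ln(68.4/53.8) = ln(1.2714) = 0.24012.
Δz = 7751.9 × 0.24012 = 1861.4 m.

Δz ≈ 1861 m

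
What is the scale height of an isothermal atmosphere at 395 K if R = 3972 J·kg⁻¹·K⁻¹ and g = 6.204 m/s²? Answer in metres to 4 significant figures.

H ≈ 252900 m

The scale height of an isothermal atmosphere is H = RT/g.
H = 3972 × 395 / 6.204 = 1568900/6.204 = 252890 m.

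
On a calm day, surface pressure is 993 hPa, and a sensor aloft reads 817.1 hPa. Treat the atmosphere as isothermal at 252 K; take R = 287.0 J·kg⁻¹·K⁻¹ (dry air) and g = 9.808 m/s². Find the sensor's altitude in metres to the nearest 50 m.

z ≈ 1450 m

Scale height: H = RT/g = 287.0 × 252 / 9.808 = 7374.0 m.
Invert the barometric formula: z = H ln(P₀/P).
P₀/P = 993/817.1 = 1.2153; ln(1.2153) = 0.19499.
z = 7374.0 × 0.19499 = 1437.9 m.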